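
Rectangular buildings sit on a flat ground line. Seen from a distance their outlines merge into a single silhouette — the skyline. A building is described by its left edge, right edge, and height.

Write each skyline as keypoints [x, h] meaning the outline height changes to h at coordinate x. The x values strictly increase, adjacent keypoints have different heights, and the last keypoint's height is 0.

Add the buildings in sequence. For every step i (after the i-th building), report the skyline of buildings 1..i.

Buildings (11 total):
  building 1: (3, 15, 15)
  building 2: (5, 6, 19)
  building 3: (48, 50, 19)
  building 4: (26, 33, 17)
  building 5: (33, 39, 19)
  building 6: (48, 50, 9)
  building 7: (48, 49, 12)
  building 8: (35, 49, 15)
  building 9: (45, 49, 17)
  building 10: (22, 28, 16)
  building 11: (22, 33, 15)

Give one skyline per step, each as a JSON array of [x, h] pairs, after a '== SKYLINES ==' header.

== SKYLINES ==
[[3,15],[15,0]]
[[3,15],[5,19],[6,15],[15,0]]
[[3,15],[5,19],[6,15],[15,0],[48,19],[50,0]]
[[3,15],[5,19],[6,15],[15,0],[26,17],[33,0],[48,19],[50,0]]
[[3,15],[5,19],[6,15],[15,0],[26,17],[33,19],[39,0],[48,19],[50,0]]
[[3,15],[5,19],[6,15],[15,0],[26,17],[33,19],[39,0],[48,19],[50,0]]
[[3,15],[5,19],[6,15],[15,0],[26,17],[33,19],[39,0],[48,19],[50,0]]
[[3,15],[5,19],[6,15],[15,0],[26,17],[33,19],[39,15],[48,19],[50,0]]
[[3,15],[5,19],[6,15],[15,0],[26,17],[33,19],[39,15],[45,17],[48,19],[50,0]]
[[3,15],[5,19],[6,15],[15,0],[22,16],[26,17],[33,19],[39,15],[45,17],[48,19],[50,0]]
[[3,15],[5,19],[6,15],[15,0],[22,16],[26,17],[33,19],[39,15],[45,17],[48,19],[50,0]]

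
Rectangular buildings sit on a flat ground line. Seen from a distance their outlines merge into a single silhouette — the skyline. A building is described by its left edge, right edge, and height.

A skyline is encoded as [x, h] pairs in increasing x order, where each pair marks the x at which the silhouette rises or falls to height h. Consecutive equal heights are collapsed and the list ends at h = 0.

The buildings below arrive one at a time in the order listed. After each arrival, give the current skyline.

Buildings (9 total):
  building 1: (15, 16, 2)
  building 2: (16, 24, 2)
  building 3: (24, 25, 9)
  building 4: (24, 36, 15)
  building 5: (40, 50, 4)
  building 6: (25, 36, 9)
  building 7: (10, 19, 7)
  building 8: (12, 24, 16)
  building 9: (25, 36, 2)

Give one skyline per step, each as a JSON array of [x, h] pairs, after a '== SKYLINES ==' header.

== SKYLINES ==
[[15,2],[16,0]]
[[15,2],[24,0]]
[[15,2],[24,9],[25,0]]
[[15,2],[24,15],[36,0]]
[[15,2],[24,15],[36,0],[40,4],[50,0]]
[[15,2],[24,15],[36,0],[40,4],[50,0]]
[[10,7],[19,2],[24,15],[36,0],[40,4],[50,0]]
[[10,7],[12,16],[24,15],[36,0],[40,4],[50,0]]
[[10,7],[12,16],[24,15],[36,0],[40,4],[50,0]]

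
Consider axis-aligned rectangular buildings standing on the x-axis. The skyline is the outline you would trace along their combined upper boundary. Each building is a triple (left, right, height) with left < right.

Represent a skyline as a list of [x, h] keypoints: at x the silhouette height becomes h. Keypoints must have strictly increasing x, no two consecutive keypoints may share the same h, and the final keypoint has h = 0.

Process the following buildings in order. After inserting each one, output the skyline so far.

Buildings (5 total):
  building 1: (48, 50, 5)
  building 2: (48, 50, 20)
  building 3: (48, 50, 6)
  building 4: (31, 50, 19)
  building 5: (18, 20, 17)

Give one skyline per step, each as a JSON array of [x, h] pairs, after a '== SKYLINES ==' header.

== SKYLINES ==
[[48,5],[50,0]]
[[48,20],[50,0]]
[[48,20],[50,0]]
[[31,19],[48,20],[50,0]]
[[18,17],[20,0],[31,19],[48,20],[50,0]]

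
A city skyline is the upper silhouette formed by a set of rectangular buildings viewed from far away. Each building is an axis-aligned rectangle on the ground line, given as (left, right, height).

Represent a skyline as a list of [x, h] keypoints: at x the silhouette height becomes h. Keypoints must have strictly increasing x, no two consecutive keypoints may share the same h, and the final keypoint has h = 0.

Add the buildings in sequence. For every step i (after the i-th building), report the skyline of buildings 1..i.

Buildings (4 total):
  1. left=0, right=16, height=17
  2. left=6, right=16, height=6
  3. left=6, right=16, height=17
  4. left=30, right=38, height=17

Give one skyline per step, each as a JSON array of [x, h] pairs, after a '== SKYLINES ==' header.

== SKYLINES ==
[[0,17],[16,0]]
[[0,17],[16,0]]
[[0,17],[16,0]]
[[0,17],[16,0],[30,17],[38,0]]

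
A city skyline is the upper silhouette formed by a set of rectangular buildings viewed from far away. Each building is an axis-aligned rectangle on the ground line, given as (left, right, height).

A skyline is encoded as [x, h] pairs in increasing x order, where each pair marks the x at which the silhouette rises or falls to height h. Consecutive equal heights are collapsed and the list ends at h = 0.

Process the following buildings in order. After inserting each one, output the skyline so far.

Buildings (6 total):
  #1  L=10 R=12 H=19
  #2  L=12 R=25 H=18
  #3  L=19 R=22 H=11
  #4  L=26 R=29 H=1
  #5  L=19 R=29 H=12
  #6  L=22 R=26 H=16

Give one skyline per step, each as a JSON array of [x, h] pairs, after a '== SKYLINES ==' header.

== SKYLINES ==
[[10,19],[12,0]]
[[10,19],[12,18],[25,0]]
[[10,19],[12,18],[25,0]]
[[10,19],[12,18],[25,0],[26,1],[29,0]]
[[10,19],[12,18],[25,12],[29,0]]
[[10,19],[12,18],[25,16],[26,12],[29,0]]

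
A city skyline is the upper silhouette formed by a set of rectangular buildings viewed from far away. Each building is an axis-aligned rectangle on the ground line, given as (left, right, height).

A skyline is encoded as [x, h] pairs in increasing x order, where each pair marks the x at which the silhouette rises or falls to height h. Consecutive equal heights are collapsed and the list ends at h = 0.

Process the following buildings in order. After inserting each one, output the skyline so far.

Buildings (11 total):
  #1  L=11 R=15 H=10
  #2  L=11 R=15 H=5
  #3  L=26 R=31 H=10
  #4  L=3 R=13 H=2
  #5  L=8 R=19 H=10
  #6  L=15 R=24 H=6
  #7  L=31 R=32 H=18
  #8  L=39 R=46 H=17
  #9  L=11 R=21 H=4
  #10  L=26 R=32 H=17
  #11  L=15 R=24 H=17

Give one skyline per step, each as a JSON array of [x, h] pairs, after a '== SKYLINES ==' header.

== SKYLINES ==
[[11,10],[15,0]]
[[11,10],[15,0]]
[[11,10],[15,0],[26,10],[31,0]]
[[3,2],[11,10],[15,0],[26,10],[31,0]]
[[3,2],[8,10],[19,0],[26,10],[31,0]]
[[3,2],[8,10],[19,6],[24,0],[26,10],[31,0]]
[[3,2],[8,10],[19,6],[24,0],[26,10],[31,18],[32,0]]
[[3,2],[8,10],[19,6],[24,0],[26,10],[31,18],[32,0],[39,17],[46,0]]
[[3,2],[8,10],[19,6],[24,0],[26,10],[31,18],[32,0],[39,17],[46,0]]
[[3,2],[8,10],[19,6],[24,0],[26,17],[31,18],[32,0],[39,17],[46,0]]
[[3,2],[8,10],[15,17],[24,0],[26,17],[31,18],[32,0],[39,17],[46,0]]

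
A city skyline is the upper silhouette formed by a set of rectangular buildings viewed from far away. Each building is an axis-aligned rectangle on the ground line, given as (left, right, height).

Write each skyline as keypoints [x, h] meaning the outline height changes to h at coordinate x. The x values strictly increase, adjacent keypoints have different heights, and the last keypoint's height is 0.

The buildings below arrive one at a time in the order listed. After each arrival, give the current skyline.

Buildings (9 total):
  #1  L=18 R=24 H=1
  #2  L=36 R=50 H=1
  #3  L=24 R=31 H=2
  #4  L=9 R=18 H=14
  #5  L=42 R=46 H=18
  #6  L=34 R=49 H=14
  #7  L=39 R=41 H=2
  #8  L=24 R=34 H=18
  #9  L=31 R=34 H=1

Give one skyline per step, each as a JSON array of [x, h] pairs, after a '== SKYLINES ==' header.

== SKYLINES ==
[[18,1],[24,0]]
[[18,1],[24,0],[36,1],[50,0]]
[[18,1],[24,2],[31,0],[36,1],[50,0]]
[[9,14],[18,1],[24,2],[31,0],[36,1],[50,0]]
[[9,14],[18,1],[24,2],[31,0],[36,1],[42,18],[46,1],[50,0]]
[[9,14],[18,1],[24,2],[31,0],[34,14],[42,18],[46,14],[49,1],[50,0]]
[[9,14],[18,1],[24,2],[31,0],[34,14],[42,18],[46,14],[49,1],[50,0]]
[[9,14],[18,1],[24,18],[34,14],[42,18],[46,14],[49,1],[50,0]]
[[9,14],[18,1],[24,18],[34,14],[42,18],[46,14],[49,1],[50,0]]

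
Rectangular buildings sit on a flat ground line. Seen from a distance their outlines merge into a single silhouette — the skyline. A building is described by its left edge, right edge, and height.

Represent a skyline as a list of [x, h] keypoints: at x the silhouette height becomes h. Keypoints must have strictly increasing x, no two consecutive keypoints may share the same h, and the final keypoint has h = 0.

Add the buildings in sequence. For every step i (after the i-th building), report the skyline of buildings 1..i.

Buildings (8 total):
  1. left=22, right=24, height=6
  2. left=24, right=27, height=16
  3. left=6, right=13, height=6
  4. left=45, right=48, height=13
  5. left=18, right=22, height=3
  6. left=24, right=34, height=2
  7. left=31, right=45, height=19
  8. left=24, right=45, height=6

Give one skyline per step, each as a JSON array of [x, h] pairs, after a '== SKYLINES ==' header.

== SKYLINES ==
[[22,6],[24,0]]
[[22,6],[24,16],[27,0]]
[[6,6],[13,0],[22,6],[24,16],[27,0]]
[[6,6],[13,0],[22,6],[24,16],[27,0],[45,13],[48,0]]
[[6,6],[13,0],[18,3],[22,6],[24,16],[27,0],[45,13],[48,0]]
[[6,6],[13,0],[18,3],[22,6],[24,16],[27,2],[34,0],[45,13],[48,0]]
[[6,6],[13,0],[18,3],[22,6],[24,16],[27,2],[31,19],[45,13],[48,0]]
[[6,6],[13,0],[18,3],[22,6],[24,16],[27,6],[31,19],[45,13],[48,0]]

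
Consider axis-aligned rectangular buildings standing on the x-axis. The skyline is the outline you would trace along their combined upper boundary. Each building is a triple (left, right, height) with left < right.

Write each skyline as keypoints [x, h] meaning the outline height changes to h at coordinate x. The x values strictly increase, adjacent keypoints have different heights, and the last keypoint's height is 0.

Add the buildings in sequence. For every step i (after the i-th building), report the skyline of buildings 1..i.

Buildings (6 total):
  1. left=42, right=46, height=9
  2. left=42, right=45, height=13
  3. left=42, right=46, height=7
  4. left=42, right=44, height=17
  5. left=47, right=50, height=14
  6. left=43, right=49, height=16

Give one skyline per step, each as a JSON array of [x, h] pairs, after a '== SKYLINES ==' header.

== SKYLINES ==
[[42,9],[46,0]]
[[42,13],[45,9],[46,0]]
[[42,13],[45,9],[46,0]]
[[42,17],[44,13],[45,9],[46,0]]
[[42,17],[44,13],[45,9],[46,0],[47,14],[50,0]]
[[42,17],[44,16],[49,14],[50,0]]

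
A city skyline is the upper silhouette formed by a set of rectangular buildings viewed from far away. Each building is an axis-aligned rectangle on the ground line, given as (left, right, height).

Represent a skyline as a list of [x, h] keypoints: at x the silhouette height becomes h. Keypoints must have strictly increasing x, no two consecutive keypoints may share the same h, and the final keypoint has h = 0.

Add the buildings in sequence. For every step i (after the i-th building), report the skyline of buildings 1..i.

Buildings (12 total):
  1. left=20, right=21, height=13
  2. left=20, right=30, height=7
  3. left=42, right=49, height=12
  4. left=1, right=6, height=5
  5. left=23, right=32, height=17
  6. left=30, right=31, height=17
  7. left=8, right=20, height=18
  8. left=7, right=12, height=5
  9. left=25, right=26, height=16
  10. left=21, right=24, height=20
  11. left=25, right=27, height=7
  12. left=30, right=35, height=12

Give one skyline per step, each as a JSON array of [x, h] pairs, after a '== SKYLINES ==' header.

== SKYLINES ==
[[20,13],[21,0]]
[[20,13],[21,7],[30,0]]
[[20,13],[21,7],[30,0],[42,12],[49,0]]
[[1,5],[6,0],[20,13],[21,7],[30,0],[42,12],[49,0]]
[[1,5],[6,0],[20,13],[21,7],[23,17],[32,0],[42,12],[49,0]]
[[1,5],[6,0],[20,13],[21,7],[23,17],[32,0],[42,12],[49,0]]
[[1,5],[6,0],[8,18],[20,13],[21,7],[23,17],[32,0],[42,12],[49,0]]
[[1,5],[6,0],[7,5],[8,18],[20,13],[21,7],[23,17],[32,0],[42,12],[49,0]]
[[1,5],[6,0],[7,5],[8,18],[20,13],[21,7],[23,17],[32,0],[42,12],[49,0]]
[[1,5],[6,0],[7,5],[8,18],[20,13],[21,20],[24,17],[32,0],[42,12],[49,0]]
[[1,5],[6,0],[7,5],[8,18],[20,13],[21,20],[24,17],[32,0],[42,12],[49,0]]
[[1,5],[6,0],[7,5],[8,18],[20,13],[21,20],[24,17],[32,12],[35,0],[42,12],[49,0]]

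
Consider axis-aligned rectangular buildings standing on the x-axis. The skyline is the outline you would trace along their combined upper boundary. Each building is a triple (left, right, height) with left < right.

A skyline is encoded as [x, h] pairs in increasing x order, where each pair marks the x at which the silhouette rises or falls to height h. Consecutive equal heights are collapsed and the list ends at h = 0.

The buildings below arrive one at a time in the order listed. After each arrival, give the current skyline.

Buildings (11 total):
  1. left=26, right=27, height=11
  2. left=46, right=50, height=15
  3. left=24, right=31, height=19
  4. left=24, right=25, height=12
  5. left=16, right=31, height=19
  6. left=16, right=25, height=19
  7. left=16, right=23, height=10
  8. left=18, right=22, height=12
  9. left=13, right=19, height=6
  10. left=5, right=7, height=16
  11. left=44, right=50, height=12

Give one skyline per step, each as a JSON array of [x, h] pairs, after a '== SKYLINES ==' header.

== SKYLINES ==
[[26,11],[27,0]]
[[26,11],[27,0],[46,15],[50,0]]
[[24,19],[31,0],[46,15],[50,0]]
[[24,19],[31,0],[46,15],[50,0]]
[[16,19],[31,0],[46,15],[50,0]]
[[16,19],[31,0],[46,15],[50,0]]
[[16,19],[31,0],[46,15],[50,0]]
[[16,19],[31,0],[46,15],[50,0]]
[[13,6],[16,19],[31,0],[46,15],[50,0]]
[[5,16],[7,0],[13,6],[16,19],[31,0],[46,15],[50,0]]
[[5,16],[7,0],[13,6],[16,19],[31,0],[44,12],[46,15],[50,0]]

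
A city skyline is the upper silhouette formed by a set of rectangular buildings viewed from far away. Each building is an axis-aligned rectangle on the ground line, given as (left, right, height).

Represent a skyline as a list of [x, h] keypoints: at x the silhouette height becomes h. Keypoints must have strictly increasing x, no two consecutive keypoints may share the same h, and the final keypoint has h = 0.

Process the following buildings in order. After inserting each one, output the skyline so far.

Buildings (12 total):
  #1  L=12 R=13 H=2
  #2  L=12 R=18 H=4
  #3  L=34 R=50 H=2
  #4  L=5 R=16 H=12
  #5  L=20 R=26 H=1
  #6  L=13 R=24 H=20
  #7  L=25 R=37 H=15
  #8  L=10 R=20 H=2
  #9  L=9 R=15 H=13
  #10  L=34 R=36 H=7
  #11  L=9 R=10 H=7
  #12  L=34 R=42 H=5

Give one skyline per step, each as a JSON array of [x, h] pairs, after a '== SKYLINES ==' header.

== SKYLINES ==
[[12,2],[13,0]]
[[12,4],[18,0]]
[[12,4],[18,0],[34,2],[50,0]]
[[5,12],[16,4],[18,0],[34,2],[50,0]]
[[5,12],[16,4],[18,0],[20,1],[26,0],[34,2],[50,0]]
[[5,12],[13,20],[24,1],[26,0],[34,2],[50,0]]
[[5,12],[13,20],[24,1],[25,15],[37,2],[50,0]]
[[5,12],[13,20],[24,1],[25,15],[37,2],[50,0]]
[[5,12],[9,13],[13,20],[24,1],[25,15],[37,2],[50,0]]
[[5,12],[9,13],[13,20],[24,1],[25,15],[37,2],[50,0]]
[[5,12],[9,13],[13,20],[24,1],[25,15],[37,2],[50,0]]
[[5,12],[9,13],[13,20],[24,1],[25,15],[37,5],[42,2],[50,0]]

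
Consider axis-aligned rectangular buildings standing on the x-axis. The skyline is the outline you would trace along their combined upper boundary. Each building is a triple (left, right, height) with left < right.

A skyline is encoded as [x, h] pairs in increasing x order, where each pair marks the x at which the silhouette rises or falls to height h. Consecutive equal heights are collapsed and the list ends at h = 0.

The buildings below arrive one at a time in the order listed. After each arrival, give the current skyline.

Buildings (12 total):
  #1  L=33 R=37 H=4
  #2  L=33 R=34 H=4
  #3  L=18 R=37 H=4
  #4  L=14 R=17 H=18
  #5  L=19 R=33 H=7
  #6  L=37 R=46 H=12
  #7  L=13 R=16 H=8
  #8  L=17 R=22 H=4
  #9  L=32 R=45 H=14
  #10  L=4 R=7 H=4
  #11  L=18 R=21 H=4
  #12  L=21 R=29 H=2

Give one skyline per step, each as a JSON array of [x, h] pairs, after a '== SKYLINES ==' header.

== SKYLINES ==
[[33,4],[37,0]]
[[33,4],[37,0]]
[[18,4],[37,0]]
[[14,18],[17,0],[18,4],[37,0]]
[[14,18],[17,0],[18,4],[19,7],[33,4],[37,0]]
[[14,18],[17,0],[18,4],[19,7],[33,4],[37,12],[46,0]]
[[13,8],[14,18],[17,0],[18,4],[19,7],[33,4],[37,12],[46,0]]
[[13,8],[14,18],[17,4],[19,7],[33,4],[37,12],[46,0]]
[[13,8],[14,18],[17,4],[19,7],[32,14],[45,12],[46,0]]
[[4,4],[7,0],[13,8],[14,18],[17,4],[19,7],[32,14],[45,12],[46,0]]
[[4,4],[7,0],[13,8],[14,18],[17,4],[19,7],[32,14],[45,12],[46,0]]
[[4,4],[7,0],[13,8],[14,18],[17,4],[19,7],[32,14],[45,12],[46,0]]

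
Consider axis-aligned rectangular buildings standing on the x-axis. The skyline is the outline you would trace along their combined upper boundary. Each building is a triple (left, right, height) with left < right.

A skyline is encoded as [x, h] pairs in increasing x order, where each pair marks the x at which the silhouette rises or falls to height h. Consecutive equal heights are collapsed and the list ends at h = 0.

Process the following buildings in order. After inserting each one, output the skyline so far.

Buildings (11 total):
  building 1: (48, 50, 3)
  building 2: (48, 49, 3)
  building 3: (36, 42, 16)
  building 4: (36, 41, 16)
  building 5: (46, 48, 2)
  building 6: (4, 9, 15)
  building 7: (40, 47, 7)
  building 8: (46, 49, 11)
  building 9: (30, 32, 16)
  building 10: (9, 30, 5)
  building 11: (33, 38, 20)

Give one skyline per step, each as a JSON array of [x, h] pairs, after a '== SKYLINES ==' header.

== SKYLINES ==
[[48,3],[50,0]]
[[48,3],[50,0]]
[[36,16],[42,0],[48,3],[50,0]]
[[36,16],[42,0],[48,3],[50,0]]
[[36,16],[42,0],[46,2],[48,3],[50,0]]
[[4,15],[9,0],[36,16],[42,0],[46,2],[48,3],[50,0]]
[[4,15],[9,0],[36,16],[42,7],[47,2],[48,3],[50,0]]
[[4,15],[9,0],[36,16],[42,7],[46,11],[49,3],[50,0]]
[[4,15],[9,0],[30,16],[32,0],[36,16],[42,7],[46,11],[49,3],[50,0]]
[[4,15],[9,5],[30,16],[32,0],[36,16],[42,7],[46,11],[49,3],[50,0]]
[[4,15],[9,5],[30,16],[32,0],[33,20],[38,16],[42,7],[46,11],[49,3],[50,0]]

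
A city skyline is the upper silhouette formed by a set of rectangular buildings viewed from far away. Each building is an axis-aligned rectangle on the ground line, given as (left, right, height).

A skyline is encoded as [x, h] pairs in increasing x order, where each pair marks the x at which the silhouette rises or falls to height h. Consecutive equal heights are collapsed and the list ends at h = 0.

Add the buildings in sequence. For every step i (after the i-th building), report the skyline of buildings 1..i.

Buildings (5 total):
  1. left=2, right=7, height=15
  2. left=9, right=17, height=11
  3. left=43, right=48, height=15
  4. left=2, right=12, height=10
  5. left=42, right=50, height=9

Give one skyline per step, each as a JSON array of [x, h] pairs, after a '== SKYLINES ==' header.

== SKYLINES ==
[[2,15],[7,0]]
[[2,15],[7,0],[9,11],[17,0]]
[[2,15],[7,0],[9,11],[17,0],[43,15],[48,0]]
[[2,15],[7,10],[9,11],[17,0],[43,15],[48,0]]
[[2,15],[7,10],[9,11],[17,0],[42,9],[43,15],[48,9],[50,0]]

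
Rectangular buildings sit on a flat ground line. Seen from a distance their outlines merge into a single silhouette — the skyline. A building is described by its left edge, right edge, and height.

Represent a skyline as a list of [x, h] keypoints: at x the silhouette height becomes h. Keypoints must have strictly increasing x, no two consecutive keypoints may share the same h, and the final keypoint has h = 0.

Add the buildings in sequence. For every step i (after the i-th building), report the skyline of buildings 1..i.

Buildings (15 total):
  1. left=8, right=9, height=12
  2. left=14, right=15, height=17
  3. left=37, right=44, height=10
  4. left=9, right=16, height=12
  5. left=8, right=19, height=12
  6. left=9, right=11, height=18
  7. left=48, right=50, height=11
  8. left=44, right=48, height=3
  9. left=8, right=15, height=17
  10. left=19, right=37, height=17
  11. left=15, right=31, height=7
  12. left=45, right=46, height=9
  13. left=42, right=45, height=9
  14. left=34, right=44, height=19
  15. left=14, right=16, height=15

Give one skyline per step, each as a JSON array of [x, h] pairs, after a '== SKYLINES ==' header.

== SKYLINES ==
[[8,12],[9,0]]
[[8,12],[9,0],[14,17],[15,0]]
[[8,12],[9,0],[14,17],[15,0],[37,10],[44,0]]
[[8,12],[14,17],[15,12],[16,0],[37,10],[44,0]]
[[8,12],[14,17],[15,12],[19,0],[37,10],[44,0]]
[[8,12],[9,18],[11,12],[14,17],[15,12],[19,0],[37,10],[44,0]]
[[8,12],[9,18],[11,12],[14,17],[15,12],[19,0],[37,10],[44,0],[48,11],[50,0]]
[[8,12],[9,18],[11,12],[14,17],[15,12],[19,0],[37,10],[44,3],[48,11],[50,0]]
[[8,17],[9,18],[11,17],[15,12],[19,0],[37,10],[44,3],[48,11],[50,0]]
[[8,17],[9,18],[11,17],[15,12],[19,17],[37,10],[44,3],[48,11],[50,0]]
[[8,17],[9,18],[11,17],[15,12],[19,17],[37,10],[44,3],[48,11],[50,0]]
[[8,17],[9,18],[11,17],[15,12],[19,17],[37,10],[44,3],[45,9],[46,3],[48,11],[50,0]]
[[8,17],[9,18],[11,17],[15,12],[19,17],[37,10],[44,9],[46,3],[48,11],[50,0]]
[[8,17],[9,18],[11,17],[15,12],[19,17],[34,19],[44,9],[46,3],[48,11],[50,0]]
[[8,17],[9,18],[11,17],[15,15],[16,12],[19,17],[34,19],[44,9],[46,3],[48,11],[50,0]]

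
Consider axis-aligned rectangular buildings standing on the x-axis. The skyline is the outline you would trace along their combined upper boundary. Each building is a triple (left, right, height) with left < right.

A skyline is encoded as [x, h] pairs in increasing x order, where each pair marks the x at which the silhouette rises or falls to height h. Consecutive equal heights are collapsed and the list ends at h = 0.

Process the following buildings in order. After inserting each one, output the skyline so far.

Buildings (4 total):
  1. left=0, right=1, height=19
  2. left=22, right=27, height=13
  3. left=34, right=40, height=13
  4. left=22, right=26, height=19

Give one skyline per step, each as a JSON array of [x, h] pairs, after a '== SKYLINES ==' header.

== SKYLINES ==
[[0,19],[1,0]]
[[0,19],[1,0],[22,13],[27,0]]
[[0,19],[1,0],[22,13],[27,0],[34,13],[40,0]]
[[0,19],[1,0],[22,19],[26,13],[27,0],[34,13],[40,0]]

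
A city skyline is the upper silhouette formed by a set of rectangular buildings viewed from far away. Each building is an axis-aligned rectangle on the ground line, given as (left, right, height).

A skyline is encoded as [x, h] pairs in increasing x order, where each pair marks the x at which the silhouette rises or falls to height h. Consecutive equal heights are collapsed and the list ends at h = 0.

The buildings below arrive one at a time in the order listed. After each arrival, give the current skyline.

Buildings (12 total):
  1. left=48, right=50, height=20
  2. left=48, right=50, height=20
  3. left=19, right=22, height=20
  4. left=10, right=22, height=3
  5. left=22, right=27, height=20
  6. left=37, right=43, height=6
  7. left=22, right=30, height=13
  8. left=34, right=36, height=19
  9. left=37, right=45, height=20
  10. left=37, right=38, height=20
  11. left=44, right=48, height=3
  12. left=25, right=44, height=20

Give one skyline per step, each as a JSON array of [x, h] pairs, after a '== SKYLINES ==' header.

== SKYLINES ==
[[48,20],[50,0]]
[[48,20],[50,0]]
[[19,20],[22,0],[48,20],[50,0]]
[[10,3],[19,20],[22,0],[48,20],[50,0]]
[[10,3],[19,20],[27,0],[48,20],[50,0]]
[[10,3],[19,20],[27,0],[37,6],[43,0],[48,20],[50,0]]
[[10,3],[19,20],[27,13],[30,0],[37,6],[43,0],[48,20],[50,0]]
[[10,3],[19,20],[27,13],[30,0],[34,19],[36,0],[37,6],[43,0],[48,20],[50,0]]
[[10,3],[19,20],[27,13],[30,0],[34,19],[36,0],[37,20],[45,0],[48,20],[50,0]]
[[10,3],[19,20],[27,13],[30,0],[34,19],[36,0],[37,20],[45,0],[48,20],[50,0]]
[[10,3],[19,20],[27,13],[30,0],[34,19],[36,0],[37,20],[45,3],[48,20],[50,0]]
[[10,3],[19,20],[45,3],[48,20],[50,0]]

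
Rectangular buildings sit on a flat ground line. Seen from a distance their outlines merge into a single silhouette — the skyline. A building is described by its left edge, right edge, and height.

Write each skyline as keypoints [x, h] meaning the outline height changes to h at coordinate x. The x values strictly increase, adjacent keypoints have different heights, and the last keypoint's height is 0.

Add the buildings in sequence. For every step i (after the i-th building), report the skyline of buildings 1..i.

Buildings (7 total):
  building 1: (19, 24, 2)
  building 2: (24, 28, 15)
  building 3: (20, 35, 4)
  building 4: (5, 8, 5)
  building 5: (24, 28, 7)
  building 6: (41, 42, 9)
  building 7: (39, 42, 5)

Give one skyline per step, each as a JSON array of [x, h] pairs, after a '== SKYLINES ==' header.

== SKYLINES ==
[[19,2],[24,0]]
[[19,2],[24,15],[28,0]]
[[19,2],[20,4],[24,15],[28,4],[35,0]]
[[5,5],[8,0],[19,2],[20,4],[24,15],[28,4],[35,0]]
[[5,5],[8,0],[19,2],[20,4],[24,15],[28,4],[35,0]]
[[5,5],[8,0],[19,2],[20,4],[24,15],[28,4],[35,0],[41,9],[42,0]]
[[5,5],[8,0],[19,2],[20,4],[24,15],[28,4],[35,0],[39,5],[41,9],[42,0]]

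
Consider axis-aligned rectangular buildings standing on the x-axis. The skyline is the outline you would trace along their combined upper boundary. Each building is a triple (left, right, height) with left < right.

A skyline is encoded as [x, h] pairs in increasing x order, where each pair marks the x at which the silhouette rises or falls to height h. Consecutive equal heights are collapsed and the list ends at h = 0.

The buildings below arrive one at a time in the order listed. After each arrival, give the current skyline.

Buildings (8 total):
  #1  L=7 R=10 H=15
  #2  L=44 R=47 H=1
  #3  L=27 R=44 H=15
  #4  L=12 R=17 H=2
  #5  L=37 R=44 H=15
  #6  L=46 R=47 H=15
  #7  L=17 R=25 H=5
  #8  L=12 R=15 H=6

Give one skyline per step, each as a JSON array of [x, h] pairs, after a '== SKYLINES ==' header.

== SKYLINES ==
[[7,15],[10,0]]
[[7,15],[10,0],[44,1],[47,0]]
[[7,15],[10,0],[27,15],[44,1],[47,0]]
[[7,15],[10,0],[12,2],[17,0],[27,15],[44,1],[47,0]]
[[7,15],[10,0],[12,2],[17,0],[27,15],[44,1],[47,0]]
[[7,15],[10,0],[12,2],[17,0],[27,15],[44,1],[46,15],[47,0]]
[[7,15],[10,0],[12,2],[17,5],[25,0],[27,15],[44,1],[46,15],[47,0]]
[[7,15],[10,0],[12,6],[15,2],[17,5],[25,0],[27,15],[44,1],[46,15],[47,0]]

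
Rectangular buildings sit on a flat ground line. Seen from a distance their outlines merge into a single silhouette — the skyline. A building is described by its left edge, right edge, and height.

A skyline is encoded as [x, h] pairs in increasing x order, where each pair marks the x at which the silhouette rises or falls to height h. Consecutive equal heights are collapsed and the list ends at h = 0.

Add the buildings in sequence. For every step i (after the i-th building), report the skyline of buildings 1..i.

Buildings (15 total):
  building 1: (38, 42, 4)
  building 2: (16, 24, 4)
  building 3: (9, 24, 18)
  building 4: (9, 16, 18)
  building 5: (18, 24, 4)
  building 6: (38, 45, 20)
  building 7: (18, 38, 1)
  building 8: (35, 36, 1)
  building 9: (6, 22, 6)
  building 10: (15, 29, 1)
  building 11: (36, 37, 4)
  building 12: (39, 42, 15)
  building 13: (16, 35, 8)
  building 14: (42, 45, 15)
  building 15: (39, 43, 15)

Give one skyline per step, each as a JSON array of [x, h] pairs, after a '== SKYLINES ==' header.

== SKYLINES ==
[[38,4],[42,0]]
[[16,4],[24,0],[38,4],[42,0]]
[[9,18],[24,0],[38,4],[42,0]]
[[9,18],[24,0],[38,4],[42,0]]
[[9,18],[24,0],[38,4],[42,0]]
[[9,18],[24,0],[38,20],[45,0]]
[[9,18],[24,1],[38,20],[45,0]]
[[9,18],[24,1],[38,20],[45,0]]
[[6,6],[9,18],[24,1],[38,20],[45,0]]
[[6,6],[9,18],[24,1],[38,20],[45,0]]
[[6,6],[9,18],[24,1],[36,4],[37,1],[38,20],[45,0]]
[[6,6],[9,18],[24,1],[36,4],[37,1],[38,20],[45,0]]
[[6,6],[9,18],[24,8],[35,1],[36,4],[37,1],[38,20],[45,0]]
[[6,6],[9,18],[24,8],[35,1],[36,4],[37,1],[38,20],[45,0]]
[[6,6],[9,18],[24,8],[35,1],[36,4],[37,1],[38,20],[45,0]]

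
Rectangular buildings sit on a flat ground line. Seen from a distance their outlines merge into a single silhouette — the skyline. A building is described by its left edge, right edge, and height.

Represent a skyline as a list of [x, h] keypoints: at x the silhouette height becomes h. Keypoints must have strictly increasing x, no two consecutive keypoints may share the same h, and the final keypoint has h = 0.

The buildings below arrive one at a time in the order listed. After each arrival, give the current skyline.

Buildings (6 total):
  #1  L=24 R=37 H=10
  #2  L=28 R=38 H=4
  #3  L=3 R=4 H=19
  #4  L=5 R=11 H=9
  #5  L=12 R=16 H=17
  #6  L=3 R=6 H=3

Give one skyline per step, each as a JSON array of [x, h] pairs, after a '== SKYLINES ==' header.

== SKYLINES ==
[[24,10],[37,0]]
[[24,10],[37,4],[38,0]]
[[3,19],[4,0],[24,10],[37,4],[38,0]]
[[3,19],[4,0],[5,9],[11,0],[24,10],[37,4],[38,0]]
[[3,19],[4,0],[5,9],[11,0],[12,17],[16,0],[24,10],[37,4],[38,0]]
[[3,19],[4,3],[5,9],[11,0],[12,17],[16,0],[24,10],[37,4],[38,0]]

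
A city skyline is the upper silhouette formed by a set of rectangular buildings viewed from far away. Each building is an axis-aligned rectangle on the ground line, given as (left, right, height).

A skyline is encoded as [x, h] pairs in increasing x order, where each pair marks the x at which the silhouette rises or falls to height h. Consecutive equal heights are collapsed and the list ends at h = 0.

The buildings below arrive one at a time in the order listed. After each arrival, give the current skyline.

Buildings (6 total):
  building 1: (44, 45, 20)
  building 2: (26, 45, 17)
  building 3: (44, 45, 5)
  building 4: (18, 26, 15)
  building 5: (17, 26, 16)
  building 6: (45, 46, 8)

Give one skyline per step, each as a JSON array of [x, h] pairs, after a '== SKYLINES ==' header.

== SKYLINES ==
[[44,20],[45,0]]
[[26,17],[44,20],[45,0]]
[[26,17],[44,20],[45,0]]
[[18,15],[26,17],[44,20],[45,0]]
[[17,16],[26,17],[44,20],[45,0]]
[[17,16],[26,17],[44,20],[45,8],[46,0]]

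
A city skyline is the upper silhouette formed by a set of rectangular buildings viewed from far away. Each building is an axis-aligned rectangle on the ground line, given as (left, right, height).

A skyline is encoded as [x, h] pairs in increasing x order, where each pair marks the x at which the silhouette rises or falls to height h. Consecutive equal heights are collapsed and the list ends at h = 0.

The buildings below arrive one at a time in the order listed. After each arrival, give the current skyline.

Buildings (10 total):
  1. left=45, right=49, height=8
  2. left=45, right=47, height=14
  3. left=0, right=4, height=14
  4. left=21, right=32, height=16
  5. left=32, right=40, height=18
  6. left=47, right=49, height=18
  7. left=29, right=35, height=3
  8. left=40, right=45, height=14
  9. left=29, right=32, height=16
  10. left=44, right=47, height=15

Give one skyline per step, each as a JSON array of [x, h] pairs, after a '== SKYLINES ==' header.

== SKYLINES ==
[[45,8],[49,0]]
[[45,14],[47,8],[49,0]]
[[0,14],[4,0],[45,14],[47,8],[49,0]]
[[0,14],[4,0],[21,16],[32,0],[45,14],[47,8],[49,0]]
[[0,14],[4,0],[21,16],[32,18],[40,0],[45,14],[47,8],[49,0]]
[[0,14],[4,0],[21,16],[32,18],[40,0],[45,14],[47,18],[49,0]]
[[0,14],[4,0],[21,16],[32,18],[40,0],[45,14],[47,18],[49,0]]
[[0,14],[4,0],[21,16],[32,18],[40,14],[47,18],[49,0]]
[[0,14],[4,0],[21,16],[32,18],[40,14],[47,18],[49,0]]
[[0,14],[4,0],[21,16],[32,18],[40,14],[44,15],[47,18],[49,0]]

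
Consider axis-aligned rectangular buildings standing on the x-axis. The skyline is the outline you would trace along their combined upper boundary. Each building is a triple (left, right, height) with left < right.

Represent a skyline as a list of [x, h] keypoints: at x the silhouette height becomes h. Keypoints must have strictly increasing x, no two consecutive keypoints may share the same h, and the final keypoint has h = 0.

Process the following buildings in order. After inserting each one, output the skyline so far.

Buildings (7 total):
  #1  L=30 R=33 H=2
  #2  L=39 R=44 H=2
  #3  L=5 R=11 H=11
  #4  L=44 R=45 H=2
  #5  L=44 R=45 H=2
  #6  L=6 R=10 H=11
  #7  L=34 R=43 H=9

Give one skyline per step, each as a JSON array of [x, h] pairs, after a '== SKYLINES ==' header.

== SKYLINES ==
[[30,2],[33,0]]
[[30,2],[33,0],[39,2],[44,0]]
[[5,11],[11,0],[30,2],[33,0],[39,2],[44,0]]
[[5,11],[11,0],[30,2],[33,0],[39,2],[45,0]]
[[5,11],[11,0],[30,2],[33,0],[39,2],[45,0]]
[[5,11],[11,0],[30,2],[33,0],[39,2],[45,0]]
[[5,11],[11,0],[30,2],[33,0],[34,9],[43,2],[45,0]]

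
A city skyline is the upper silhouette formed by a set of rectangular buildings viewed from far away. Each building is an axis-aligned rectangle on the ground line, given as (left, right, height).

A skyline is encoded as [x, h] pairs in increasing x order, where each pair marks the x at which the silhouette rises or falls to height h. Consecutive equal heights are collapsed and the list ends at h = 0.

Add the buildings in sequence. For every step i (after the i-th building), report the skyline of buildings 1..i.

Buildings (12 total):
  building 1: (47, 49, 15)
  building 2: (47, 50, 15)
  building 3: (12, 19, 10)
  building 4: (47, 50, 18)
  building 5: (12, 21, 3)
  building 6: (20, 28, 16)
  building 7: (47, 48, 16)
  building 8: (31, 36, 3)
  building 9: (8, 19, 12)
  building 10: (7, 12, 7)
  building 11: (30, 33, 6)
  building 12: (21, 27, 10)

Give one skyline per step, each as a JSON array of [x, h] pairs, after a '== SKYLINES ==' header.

== SKYLINES ==
[[47,15],[49,0]]
[[47,15],[50,0]]
[[12,10],[19,0],[47,15],[50,0]]
[[12,10],[19,0],[47,18],[50,0]]
[[12,10],[19,3],[21,0],[47,18],[50,0]]
[[12,10],[19,3],[20,16],[28,0],[47,18],[50,0]]
[[12,10],[19,3],[20,16],[28,0],[47,18],[50,0]]
[[12,10],[19,3],[20,16],[28,0],[31,3],[36,0],[47,18],[50,0]]
[[8,12],[19,3],[20,16],[28,0],[31,3],[36,0],[47,18],[50,0]]
[[7,7],[8,12],[19,3],[20,16],[28,0],[31,3],[36,0],[47,18],[50,0]]
[[7,7],[8,12],[19,3],[20,16],[28,0],[30,6],[33,3],[36,0],[47,18],[50,0]]
[[7,7],[8,12],[19,3],[20,16],[28,0],[30,6],[33,3],[36,0],[47,18],[50,0]]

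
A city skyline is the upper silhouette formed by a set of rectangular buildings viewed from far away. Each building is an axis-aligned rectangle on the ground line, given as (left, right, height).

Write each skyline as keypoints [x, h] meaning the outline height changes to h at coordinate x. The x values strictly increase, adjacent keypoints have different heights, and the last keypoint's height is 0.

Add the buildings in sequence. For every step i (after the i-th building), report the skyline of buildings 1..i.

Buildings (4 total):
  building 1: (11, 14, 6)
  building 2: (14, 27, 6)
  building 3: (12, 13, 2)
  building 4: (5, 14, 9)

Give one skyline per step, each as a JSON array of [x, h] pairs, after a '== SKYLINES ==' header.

== SKYLINES ==
[[11,6],[14,0]]
[[11,6],[27,0]]
[[11,6],[27,0]]
[[5,9],[14,6],[27,0]]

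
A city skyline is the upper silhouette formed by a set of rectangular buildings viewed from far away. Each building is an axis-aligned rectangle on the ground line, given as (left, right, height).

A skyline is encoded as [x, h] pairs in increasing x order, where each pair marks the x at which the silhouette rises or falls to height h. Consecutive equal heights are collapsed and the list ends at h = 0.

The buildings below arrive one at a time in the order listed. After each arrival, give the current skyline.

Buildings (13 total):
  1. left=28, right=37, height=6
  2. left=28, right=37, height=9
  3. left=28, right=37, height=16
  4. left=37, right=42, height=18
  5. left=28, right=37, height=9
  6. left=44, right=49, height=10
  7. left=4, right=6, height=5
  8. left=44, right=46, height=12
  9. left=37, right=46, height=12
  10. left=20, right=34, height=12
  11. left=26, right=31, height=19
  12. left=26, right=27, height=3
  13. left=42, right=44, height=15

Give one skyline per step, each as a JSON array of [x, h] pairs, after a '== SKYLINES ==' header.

== SKYLINES ==
[[28,6],[37,0]]
[[28,9],[37,0]]
[[28,16],[37,0]]
[[28,16],[37,18],[42,0]]
[[28,16],[37,18],[42,0]]
[[28,16],[37,18],[42,0],[44,10],[49,0]]
[[4,5],[6,0],[28,16],[37,18],[42,0],[44,10],[49,0]]
[[4,5],[6,0],[28,16],[37,18],[42,0],[44,12],[46,10],[49,0]]
[[4,5],[6,0],[28,16],[37,18],[42,12],[46,10],[49,0]]
[[4,5],[6,0],[20,12],[28,16],[37,18],[42,12],[46,10],[49,0]]
[[4,5],[6,0],[20,12],[26,19],[31,16],[37,18],[42,12],[46,10],[49,0]]
[[4,5],[6,0],[20,12],[26,19],[31,16],[37,18],[42,12],[46,10],[49,0]]
[[4,5],[6,0],[20,12],[26,19],[31,16],[37,18],[42,15],[44,12],[46,10],[49,0]]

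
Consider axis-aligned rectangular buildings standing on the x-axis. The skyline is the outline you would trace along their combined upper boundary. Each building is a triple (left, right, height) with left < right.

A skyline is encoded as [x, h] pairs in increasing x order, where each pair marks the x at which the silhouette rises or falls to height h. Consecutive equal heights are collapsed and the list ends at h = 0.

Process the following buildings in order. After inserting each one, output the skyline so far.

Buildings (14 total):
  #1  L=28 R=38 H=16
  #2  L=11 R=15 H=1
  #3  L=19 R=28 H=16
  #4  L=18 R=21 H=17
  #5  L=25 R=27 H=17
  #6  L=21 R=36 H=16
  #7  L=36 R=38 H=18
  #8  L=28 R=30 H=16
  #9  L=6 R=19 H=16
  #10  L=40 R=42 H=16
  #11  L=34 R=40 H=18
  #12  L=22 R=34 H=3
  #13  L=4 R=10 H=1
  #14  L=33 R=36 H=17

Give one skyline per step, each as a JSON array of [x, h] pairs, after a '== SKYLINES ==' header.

== SKYLINES ==
[[28,16],[38,0]]
[[11,1],[15,0],[28,16],[38,0]]
[[11,1],[15,0],[19,16],[38,0]]
[[11,1],[15,0],[18,17],[21,16],[38,0]]
[[11,1],[15,0],[18,17],[21,16],[25,17],[27,16],[38,0]]
[[11,1],[15,0],[18,17],[21,16],[25,17],[27,16],[38,0]]
[[11,1],[15,0],[18,17],[21,16],[25,17],[27,16],[36,18],[38,0]]
[[11,1],[15,0],[18,17],[21,16],[25,17],[27,16],[36,18],[38,0]]
[[6,16],[18,17],[21,16],[25,17],[27,16],[36,18],[38,0]]
[[6,16],[18,17],[21,16],[25,17],[27,16],[36,18],[38,0],[40,16],[42,0]]
[[6,16],[18,17],[21,16],[25,17],[27,16],[34,18],[40,16],[42,0]]
[[6,16],[18,17],[21,16],[25,17],[27,16],[34,18],[40,16],[42,0]]
[[4,1],[6,16],[18,17],[21,16],[25,17],[27,16],[34,18],[40,16],[42,0]]
[[4,1],[6,16],[18,17],[21,16],[25,17],[27,16],[33,17],[34,18],[40,16],[42,0]]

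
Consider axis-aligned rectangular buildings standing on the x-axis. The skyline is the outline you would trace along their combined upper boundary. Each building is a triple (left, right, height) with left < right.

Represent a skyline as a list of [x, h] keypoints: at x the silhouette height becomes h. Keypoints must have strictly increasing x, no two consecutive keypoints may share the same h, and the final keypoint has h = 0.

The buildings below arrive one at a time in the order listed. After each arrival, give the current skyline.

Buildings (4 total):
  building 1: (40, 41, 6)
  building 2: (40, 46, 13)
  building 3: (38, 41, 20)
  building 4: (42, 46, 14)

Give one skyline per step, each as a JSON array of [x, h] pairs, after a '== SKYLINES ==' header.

== SKYLINES ==
[[40,6],[41,0]]
[[40,13],[46,0]]
[[38,20],[41,13],[46,0]]
[[38,20],[41,13],[42,14],[46,0]]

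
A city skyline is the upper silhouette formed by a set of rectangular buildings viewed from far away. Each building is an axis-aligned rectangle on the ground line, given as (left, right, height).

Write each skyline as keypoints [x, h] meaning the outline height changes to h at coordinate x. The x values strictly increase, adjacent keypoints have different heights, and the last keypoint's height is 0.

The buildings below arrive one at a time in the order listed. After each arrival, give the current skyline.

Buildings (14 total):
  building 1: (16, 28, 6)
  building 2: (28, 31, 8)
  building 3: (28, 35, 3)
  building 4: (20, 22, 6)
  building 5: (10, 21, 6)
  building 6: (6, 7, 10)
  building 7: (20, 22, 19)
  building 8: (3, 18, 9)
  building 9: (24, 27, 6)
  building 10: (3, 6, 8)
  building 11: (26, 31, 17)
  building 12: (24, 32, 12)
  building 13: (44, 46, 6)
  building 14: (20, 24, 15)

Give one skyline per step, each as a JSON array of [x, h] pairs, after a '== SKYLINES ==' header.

== SKYLINES ==
[[16,6],[28,0]]
[[16,6],[28,8],[31,0]]
[[16,6],[28,8],[31,3],[35,0]]
[[16,6],[28,8],[31,3],[35,0]]
[[10,6],[28,8],[31,3],[35,0]]
[[6,10],[7,0],[10,6],[28,8],[31,3],[35,0]]
[[6,10],[7,0],[10,6],[20,19],[22,6],[28,8],[31,3],[35,0]]
[[3,9],[6,10],[7,9],[18,6],[20,19],[22,6],[28,8],[31,3],[35,0]]
[[3,9],[6,10],[7,9],[18,6],[20,19],[22,6],[28,8],[31,3],[35,0]]
[[3,9],[6,10],[7,9],[18,6],[20,19],[22,6],[28,8],[31,3],[35,0]]
[[3,9],[6,10],[7,9],[18,6],[20,19],[22,6],[26,17],[31,3],[35,0]]
[[3,9],[6,10],[7,9],[18,6],[20,19],[22,6],[24,12],[26,17],[31,12],[32,3],[35,0]]
[[3,9],[6,10],[7,9],[18,6],[20,19],[22,6],[24,12],[26,17],[31,12],[32,3],[35,0],[44,6],[46,0]]
[[3,9],[6,10],[7,9],[18,6],[20,19],[22,15],[24,12],[26,17],[31,12],[32,3],[35,0],[44,6],[46,0]]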